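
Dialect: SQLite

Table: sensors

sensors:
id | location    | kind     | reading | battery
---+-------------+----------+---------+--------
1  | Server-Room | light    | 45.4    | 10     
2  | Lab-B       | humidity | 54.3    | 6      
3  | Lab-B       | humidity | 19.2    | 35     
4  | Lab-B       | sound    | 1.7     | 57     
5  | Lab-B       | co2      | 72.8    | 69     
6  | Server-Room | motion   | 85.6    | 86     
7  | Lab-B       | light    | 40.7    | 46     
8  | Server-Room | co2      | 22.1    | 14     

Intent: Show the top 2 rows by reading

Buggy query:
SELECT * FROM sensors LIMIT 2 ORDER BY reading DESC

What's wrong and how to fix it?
Bug: ORDER BY cannot follow LIMIT; LIMIT is the final clause

Fix: Swap the clauses: ORDER BY first, then LIMIT

Corrected query:
SELECT * FROM sensors ORDER BY reading DESC LIMIT 2

Result:
id | location    | kind   | reading | battery
---+-------------+--------+---------+--------
6  | Server-Room | motion | 85.6    | 86     
5  | Lab-B       | co2    | 72.8    | 69     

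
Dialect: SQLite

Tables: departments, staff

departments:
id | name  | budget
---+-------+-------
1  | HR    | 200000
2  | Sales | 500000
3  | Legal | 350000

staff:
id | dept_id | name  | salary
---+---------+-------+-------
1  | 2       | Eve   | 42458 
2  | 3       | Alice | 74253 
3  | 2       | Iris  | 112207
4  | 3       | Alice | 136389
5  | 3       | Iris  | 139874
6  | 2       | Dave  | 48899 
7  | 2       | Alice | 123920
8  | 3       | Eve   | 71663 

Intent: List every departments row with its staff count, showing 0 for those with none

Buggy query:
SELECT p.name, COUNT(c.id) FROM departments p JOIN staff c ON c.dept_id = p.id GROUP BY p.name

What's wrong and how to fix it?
Bug: An inner join excludes parents with zero children

Fix: Switch to LEFT JOIN to retain unmatched parent rows

Corrected query:
SELECT p.name, COUNT(c.id) FROM departments p LEFT JOIN staff c ON c.dept_id = p.id GROUP BY p.name

Result:
name  | COUNT(c.id)
------+------------
HR    | 0          
Legal | 4          
Sales | 4          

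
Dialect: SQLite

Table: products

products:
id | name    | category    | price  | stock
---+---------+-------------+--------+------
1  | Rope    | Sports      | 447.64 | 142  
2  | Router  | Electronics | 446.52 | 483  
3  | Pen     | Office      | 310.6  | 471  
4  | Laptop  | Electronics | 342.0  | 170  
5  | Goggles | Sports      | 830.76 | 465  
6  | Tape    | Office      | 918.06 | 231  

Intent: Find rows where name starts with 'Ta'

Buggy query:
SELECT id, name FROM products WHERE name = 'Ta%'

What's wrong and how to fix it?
Bug: Wildcards only work with LIKE; '=' treats '%' as a literal character

Fix: Use LIKE for wildcard pattern matching

Corrected query:
SELECT id, name FROM products WHERE name LIKE 'Ta%'

Result:
id | name
---+-----
6  | Tape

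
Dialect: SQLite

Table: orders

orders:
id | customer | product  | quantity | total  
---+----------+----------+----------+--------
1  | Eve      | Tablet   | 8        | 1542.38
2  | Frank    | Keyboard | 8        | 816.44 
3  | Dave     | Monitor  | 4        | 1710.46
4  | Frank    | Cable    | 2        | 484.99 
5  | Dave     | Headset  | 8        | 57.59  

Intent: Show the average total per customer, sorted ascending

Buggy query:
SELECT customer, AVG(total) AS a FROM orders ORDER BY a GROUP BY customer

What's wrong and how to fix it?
Bug: ORDER BY appears before GROUP BY; SQL clause order requires GROUP BY first

Fix: Reorder: SELECT … FROM … GROUP BY … ORDER BY …

Corrected query:
SELECT customer, AVG(total) AS a FROM orders GROUP BY customer ORDER BY a

Result:
customer | a      
---------+--------
Frank    | 650.715
Dave     | 884.025
Eve      | 1542.38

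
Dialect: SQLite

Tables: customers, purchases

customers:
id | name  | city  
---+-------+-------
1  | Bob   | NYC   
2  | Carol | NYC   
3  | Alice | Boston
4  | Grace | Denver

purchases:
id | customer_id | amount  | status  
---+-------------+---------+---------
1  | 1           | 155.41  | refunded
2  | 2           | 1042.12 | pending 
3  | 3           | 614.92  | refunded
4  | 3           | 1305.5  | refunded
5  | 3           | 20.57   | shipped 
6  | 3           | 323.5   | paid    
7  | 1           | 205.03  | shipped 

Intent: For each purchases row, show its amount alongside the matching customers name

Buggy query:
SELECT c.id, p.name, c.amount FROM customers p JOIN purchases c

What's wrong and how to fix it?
Bug: JOIN with no ON clause produces a cartesian product; every purchases row pairs with every customers row

Fix: Specify the join condition linking the foreign key to the parent id

Corrected query:
SELECT c.id, p.name, c.amount FROM customers p JOIN purchases c ON c.customer_id = p.id

Result:
id | name  | amount 
---+-------+--------
1  | Bob   | 155.41 
2  | Carol | 1042.12
3  | Alice | 614.92 
4  | Alice | 1305.5 
5  | Alice | 20.57  
6  | Alice | 323.5  
7  | Bob   | 205.03 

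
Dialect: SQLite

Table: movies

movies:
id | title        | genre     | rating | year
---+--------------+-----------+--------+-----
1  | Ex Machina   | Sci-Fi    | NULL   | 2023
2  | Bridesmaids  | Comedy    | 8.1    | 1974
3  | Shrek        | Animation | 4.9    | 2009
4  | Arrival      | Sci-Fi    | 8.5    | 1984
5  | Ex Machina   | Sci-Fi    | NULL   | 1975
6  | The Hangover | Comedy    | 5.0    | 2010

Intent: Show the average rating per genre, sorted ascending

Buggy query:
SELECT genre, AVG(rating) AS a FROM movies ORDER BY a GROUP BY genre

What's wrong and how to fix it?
Bug: GROUP BY must precede ORDER BY

Fix: Reorder: SELECT … FROM … GROUP BY … ORDER BY …

Corrected query:
SELECT genre, AVG(rating) AS a FROM movies GROUP BY genre ORDER BY a

Result:
genre     | a   
----------+-----
Animation | 4.9 
Comedy    | 6.55
Sci-Fi    | 8.5 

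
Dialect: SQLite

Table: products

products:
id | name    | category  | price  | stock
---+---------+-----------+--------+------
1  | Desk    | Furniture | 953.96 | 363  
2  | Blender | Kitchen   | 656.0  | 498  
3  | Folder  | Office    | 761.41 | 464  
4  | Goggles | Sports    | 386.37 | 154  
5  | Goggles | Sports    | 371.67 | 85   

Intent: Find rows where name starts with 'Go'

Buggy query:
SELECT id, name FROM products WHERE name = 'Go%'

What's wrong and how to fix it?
Bug: '=' compares the literal string including the % character; pattern matching needs LIKE

Fix: Use LIKE for wildcard pattern matching

Corrected query:
SELECT id, name FROM products WHERE name LIKE 'Go%'

Result:
id | name   
---+--------
4  | Goggles
5  | Goggles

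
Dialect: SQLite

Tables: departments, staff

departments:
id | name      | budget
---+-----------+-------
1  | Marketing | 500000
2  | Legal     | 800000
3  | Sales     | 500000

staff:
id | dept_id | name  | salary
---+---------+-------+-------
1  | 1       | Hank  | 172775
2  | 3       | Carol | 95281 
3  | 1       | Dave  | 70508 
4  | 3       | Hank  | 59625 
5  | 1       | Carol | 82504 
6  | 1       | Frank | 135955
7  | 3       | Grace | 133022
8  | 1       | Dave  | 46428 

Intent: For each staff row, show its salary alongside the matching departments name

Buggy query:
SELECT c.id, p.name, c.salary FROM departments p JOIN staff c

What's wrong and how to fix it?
Bug: Missing join condition: each staff row is matched to all departments rows instead of just its own

Fix: Add ON c.dept_id = p.id to the JOIN

Corrected query:
SELECT c.id, p.name, c.salary FROM departments p JOIN staff c ON c.dept_id = p.id

Result:
id | name      | salary
---+-----------+-------
1  | Marketing | 172775
2  | Sales     | 95281 
3  | Marketing | 70508 
4  | Sales     | 59625 
5  | Marketing | 82504 
6  | Marketing | 135955
7  | Sales     | 133022
8  | Marketing | 46428 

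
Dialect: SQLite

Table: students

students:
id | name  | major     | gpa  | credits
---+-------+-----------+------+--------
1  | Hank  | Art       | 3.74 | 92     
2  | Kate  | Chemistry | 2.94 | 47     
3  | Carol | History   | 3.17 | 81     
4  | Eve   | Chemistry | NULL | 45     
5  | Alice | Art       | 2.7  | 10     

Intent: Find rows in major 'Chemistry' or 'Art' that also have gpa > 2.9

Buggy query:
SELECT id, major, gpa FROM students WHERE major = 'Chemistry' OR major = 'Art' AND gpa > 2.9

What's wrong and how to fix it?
Bug: AND binds tighter than OR, so this parses as major = 'Chemistry' OR (major = 'Art' AND gpa > 2.9)

Fix: Group the OR with parentheses (or use IN), then AND the threshold

Corrected query:
SELECT id, major, gpa FROM students WHERE (major = 'Chemistry' OR major = 'Art') AND gpa > 2.9

Result:
id | major     | gpa 
---+-----------+-----
1  | Art       | 3.74
2  | Chemistry | 2.94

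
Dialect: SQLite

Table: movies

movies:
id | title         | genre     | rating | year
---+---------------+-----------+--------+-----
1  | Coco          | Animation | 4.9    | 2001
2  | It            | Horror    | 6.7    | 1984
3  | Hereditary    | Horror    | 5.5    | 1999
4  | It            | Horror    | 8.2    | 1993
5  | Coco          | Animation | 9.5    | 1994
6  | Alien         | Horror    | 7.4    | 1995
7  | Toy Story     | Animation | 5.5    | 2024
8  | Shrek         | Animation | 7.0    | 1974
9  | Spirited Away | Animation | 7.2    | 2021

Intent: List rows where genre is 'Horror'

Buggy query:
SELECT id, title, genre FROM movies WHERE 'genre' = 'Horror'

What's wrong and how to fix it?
Bug: 'genre' in single quotes is a string literal, not the column; the comparison is literal-vs-literal and never true

Fix: Reference the column as genre without single quotes

Corrected query:
SELECT id, title, genre FROM movies WHERE genre = 'Horror'

Result:
id | title      | genre 
---+------------+-------
2  | It         | Horror
3  | Hereditary | Horror
4  | It         | Horror
6  | Alien      | Horror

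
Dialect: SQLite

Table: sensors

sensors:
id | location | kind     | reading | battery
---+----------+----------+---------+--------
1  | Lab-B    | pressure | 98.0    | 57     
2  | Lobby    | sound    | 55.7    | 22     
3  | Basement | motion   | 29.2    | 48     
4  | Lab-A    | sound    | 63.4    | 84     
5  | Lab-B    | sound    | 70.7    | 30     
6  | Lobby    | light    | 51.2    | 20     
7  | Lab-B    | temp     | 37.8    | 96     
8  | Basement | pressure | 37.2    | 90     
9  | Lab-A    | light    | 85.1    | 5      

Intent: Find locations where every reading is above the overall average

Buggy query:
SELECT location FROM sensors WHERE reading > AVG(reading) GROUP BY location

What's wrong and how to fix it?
Bug: WHERE evaluates per row before aggregation, so AVG() is unavailable

Fix: Compute the overall average in a scalar subquery and compare each group's MIN against it in HAVING

Corrected query:
SELECT location FROM sensors GROUP BY location HAVING MIN(reading) > (SELECT AVG(reading) FROM sensors)

Result:
location
--------
Lab-A   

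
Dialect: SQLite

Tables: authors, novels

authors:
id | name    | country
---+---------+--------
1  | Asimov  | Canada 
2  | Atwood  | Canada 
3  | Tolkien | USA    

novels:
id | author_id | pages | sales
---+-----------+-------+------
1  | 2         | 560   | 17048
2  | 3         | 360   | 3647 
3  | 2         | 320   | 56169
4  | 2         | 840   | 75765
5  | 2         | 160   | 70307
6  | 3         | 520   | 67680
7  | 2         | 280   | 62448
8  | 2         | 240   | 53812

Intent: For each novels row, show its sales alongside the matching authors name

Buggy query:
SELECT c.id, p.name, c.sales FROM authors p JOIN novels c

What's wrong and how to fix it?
Bug: Missing join condition: each novels row is matched to all authors rows instead of just its own

Fix: Specify the join condition linking the foreign key to the parent id

Corrected query:
SELECT c.id, p.name, c.sales FROM authors p JOIN novels c ON c.author_id = p.id

Result:
id | name    | sales
---+---------+------
1  | Atwood  | 17048
2  | Tolkien | 3647 
3  | Atwood  | 56169
4  | Atwood  | 75765
5  | Atwood  | 70307
6  | Tolkien | 67680
7  | Atwood  | 62448
8  | Atwood  | 53812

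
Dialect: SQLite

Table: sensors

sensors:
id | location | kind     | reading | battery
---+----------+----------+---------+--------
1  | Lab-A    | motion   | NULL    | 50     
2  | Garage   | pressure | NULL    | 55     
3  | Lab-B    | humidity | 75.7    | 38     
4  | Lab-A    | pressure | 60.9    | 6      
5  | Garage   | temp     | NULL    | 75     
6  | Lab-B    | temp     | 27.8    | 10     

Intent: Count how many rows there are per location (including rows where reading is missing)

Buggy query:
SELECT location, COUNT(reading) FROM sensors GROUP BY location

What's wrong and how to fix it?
Bug: COUNT(column) counts non-NULL values only; rows with NULL reading aren't counted

Fix: Replace COUNT(reading) with COUNT(*)

Corrected query:
SELECT location, COUNT(*) FROM sensors GROUP BY location

Result:
location | COUNT(*)
---------+---------
Garage   | 2       
Lab-A    | 2       
Lab-B    | 2       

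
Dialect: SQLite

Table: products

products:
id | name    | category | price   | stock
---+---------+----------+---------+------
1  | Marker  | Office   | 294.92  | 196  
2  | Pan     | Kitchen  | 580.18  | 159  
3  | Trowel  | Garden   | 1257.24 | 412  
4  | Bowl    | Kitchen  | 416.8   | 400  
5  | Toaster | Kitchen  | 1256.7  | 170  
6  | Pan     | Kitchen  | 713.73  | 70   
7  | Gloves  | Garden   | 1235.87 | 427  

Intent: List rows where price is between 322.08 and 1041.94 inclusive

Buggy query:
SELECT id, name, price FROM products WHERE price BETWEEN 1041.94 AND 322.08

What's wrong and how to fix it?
Bug: The bounds are reversed; BETWEEN a AND b requires a <= b to match anything

Fix: Write BETWEEN 322.08 AND 1041.94

Corrected query:
SELECT id, name, price FROM products WHERE price BETWEEN 322.08 AND 1041.94

Result:
id | name | price 
---+------+-------
2  | Pan  | 580.18
4  | Bowl | 416.8 
6  | Pan  | 713.73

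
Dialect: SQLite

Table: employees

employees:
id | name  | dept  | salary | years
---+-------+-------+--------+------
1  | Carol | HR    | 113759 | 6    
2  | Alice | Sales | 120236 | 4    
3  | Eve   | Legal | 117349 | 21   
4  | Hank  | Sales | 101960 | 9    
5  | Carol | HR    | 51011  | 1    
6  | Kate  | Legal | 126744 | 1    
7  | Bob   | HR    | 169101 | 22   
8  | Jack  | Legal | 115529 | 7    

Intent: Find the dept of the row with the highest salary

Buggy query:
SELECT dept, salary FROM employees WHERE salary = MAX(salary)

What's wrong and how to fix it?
Bug: WHERE is evaluated per row; an aggregate over the whole table isn't defined there

Fix: Wrap MAX in a scalar subquery so WHERE compares against a single value

Corrected query:
SELECT dept, salary FROM employees WHERE salary = (SELECT MAX(salary) FROM employees)

Result:
dept | salary
-----+-------
HR   | 169101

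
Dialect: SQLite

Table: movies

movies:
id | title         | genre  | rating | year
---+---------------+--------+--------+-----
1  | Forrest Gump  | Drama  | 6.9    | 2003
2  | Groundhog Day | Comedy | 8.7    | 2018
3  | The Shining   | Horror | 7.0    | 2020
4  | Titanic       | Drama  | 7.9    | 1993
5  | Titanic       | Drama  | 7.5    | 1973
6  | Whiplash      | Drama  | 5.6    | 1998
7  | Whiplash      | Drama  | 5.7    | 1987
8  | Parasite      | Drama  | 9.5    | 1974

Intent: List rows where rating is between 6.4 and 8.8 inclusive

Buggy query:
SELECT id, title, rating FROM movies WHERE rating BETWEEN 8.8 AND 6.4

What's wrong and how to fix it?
Bug: The bounds are reversed; BETWEEN a AND b requires a <= b to match anything

Fix: Swap the bounds so the smaller value comes first

Corrected query:
SELECT id, title, rating FROM movies WHERE rating BETWEEN 6.4 AND 8.8

Result:
id | title         | rating
---+---------------+-------
1  | Forrest Gump  | 6.9   
2  | Groundhog Day | 8.7   
3  | The Shining   | 7     
4  | Titanic       | 7.9   
5  | Titanic       | 7.5   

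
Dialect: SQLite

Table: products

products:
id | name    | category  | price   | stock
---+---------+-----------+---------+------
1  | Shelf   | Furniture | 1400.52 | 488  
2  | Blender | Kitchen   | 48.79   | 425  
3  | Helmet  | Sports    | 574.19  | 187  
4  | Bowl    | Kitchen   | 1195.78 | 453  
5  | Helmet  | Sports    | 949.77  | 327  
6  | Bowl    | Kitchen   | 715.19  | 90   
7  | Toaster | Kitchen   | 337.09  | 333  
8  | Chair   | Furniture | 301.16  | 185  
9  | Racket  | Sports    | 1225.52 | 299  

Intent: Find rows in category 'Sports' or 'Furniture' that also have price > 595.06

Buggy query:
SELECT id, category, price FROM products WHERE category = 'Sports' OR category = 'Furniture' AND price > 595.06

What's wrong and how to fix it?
Bug: AND binds tighter than OR, so this parses as category = 'Sports' OR (category = 'Furniture' AND price > 595.06)

Fix: Add parentheses around the OR so the AND applies to both alternatives

Corrected query:
SELECT id, category, price FROM products WHERE (category = 'Sports' OR category = 'Furniture') AND price > 595.06

Result:
id | category  | price  
---+-----------+--------
1  | Furniture | 1400.52
5  | Sports    | 949.77 
9  | Sports    | 1225.52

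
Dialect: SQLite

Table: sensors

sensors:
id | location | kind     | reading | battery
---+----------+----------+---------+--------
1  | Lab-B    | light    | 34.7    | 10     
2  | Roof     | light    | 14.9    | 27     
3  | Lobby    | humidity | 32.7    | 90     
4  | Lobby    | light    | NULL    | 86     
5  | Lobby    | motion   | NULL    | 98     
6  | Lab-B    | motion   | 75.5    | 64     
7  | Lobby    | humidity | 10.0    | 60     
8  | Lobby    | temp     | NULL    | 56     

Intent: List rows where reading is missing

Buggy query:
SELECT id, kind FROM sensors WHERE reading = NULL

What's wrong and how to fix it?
Bug: '= NULL' is always unknown in SQL three-valued logic, so no rows match

Fix: Replace '= NULL' with 'IS NULL'

Corrected query:
SELECT id, kind FROM sensors WHERE reading IS NULL

Result:
id | kind  
---+-------
4  | light 
5  | motion
8  | temp  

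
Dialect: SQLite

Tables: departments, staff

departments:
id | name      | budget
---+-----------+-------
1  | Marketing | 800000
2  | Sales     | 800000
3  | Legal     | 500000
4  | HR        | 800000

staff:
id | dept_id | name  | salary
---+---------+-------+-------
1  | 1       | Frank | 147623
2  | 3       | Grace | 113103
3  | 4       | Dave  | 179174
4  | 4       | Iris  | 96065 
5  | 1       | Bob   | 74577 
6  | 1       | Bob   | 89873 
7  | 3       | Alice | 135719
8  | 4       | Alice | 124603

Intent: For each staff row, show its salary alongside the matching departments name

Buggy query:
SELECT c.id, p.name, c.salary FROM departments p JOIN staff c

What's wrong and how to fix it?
Bug: Missing join condition: each staff row is matched to all departments rows instead of just its own

Fix: Add ON c.dept_id = p.id to the JOIN

Corrected query:
SELECT c.id, p.name, c.salary FROM departments p JOIN staff c ON c.dept_id = p.id

Result:
id | name      | salary
---+-----------+-------
1  | Marketing | 147623
2  | Legal     | 113103
3  | HR        | 179174
4  | HR        | 96065 
5  | Marketing | 74577 
6  | Marketing | 89873 
7  | Legal     | 135719
8  | HR        | 124603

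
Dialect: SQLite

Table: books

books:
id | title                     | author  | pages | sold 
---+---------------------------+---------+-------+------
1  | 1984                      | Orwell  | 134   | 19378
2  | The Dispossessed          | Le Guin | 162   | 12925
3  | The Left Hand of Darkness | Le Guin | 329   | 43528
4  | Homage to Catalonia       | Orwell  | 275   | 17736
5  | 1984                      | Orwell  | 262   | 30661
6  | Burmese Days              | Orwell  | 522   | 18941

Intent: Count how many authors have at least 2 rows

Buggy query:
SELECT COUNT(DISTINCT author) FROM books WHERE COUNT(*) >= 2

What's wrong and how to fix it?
Bug: WHERE filters individual rows, not groups, so a group-level COUNT is invalid there

Fix: Group first with HAVING COUNT(*) >= 2, then COUNT the resulting groups

Corrected query:
SELECT COUNT(*) FROM (SELECT author FROM books GROUP BY author HAVING COUNT(*) >= 2)

Result:
COUNT(*)
--------
2       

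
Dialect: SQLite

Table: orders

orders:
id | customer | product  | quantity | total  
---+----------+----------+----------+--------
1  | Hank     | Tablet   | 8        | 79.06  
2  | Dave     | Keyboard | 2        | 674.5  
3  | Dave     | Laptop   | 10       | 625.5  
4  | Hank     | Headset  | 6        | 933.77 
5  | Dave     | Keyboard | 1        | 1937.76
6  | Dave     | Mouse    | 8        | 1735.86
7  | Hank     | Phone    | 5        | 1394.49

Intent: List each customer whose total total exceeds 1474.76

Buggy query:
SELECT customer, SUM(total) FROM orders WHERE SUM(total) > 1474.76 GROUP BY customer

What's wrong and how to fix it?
Bug: Aggregate functions cannot appear in a WHERE clause

Fix: Use HAVING (which filters groups after aggregation) instead of WHERE

Corrected query:
SELECT customer, SUM(total) FROM orders GROUP BY customer HAVING SUM(total) > 1474.76

Result:
customer | SUM(total)
---------+-----------
Dave     | 4973.62   
Hank     | 2407.32   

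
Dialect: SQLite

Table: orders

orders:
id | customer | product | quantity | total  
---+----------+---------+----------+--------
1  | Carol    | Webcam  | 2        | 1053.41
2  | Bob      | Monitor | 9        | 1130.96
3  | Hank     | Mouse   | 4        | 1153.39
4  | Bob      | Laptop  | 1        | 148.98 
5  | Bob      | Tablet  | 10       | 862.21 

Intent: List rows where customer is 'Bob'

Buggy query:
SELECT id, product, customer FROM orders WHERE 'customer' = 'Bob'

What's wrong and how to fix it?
Bug: Single quotes denote string literals in SQL; the column name is being compared as a constant string

Fix: Reference the column as customer without single quotes

Corrected query:
SELECT id, product, customer FROM orders WHERE customer = 'Bob'

Result:
id | product | customer
---+---------+---------
2  | Monitor | Bob     
4  | Laptop  | Bob     
5  | Tablet  | Bob     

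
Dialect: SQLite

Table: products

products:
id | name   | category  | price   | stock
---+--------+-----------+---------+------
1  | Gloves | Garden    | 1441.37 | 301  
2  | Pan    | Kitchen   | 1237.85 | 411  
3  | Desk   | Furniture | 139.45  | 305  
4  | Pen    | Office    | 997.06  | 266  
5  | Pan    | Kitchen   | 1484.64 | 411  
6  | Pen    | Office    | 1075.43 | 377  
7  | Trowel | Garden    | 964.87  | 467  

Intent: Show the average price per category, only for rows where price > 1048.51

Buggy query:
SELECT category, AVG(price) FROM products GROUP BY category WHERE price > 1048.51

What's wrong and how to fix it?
Bug: WHERE cannot follow GROUP BY

Fix: Place WHERE between FROM and GROUP BY

Corrected query:
SELECT category, AVG(price) FROM products WHERE price > 1048.51 GROUP BY category

Result:
category | AVG(price)
---------+-----------
Garden   | 1441.37   
Kitchen  | 1361.245  
Office   | 1075.43   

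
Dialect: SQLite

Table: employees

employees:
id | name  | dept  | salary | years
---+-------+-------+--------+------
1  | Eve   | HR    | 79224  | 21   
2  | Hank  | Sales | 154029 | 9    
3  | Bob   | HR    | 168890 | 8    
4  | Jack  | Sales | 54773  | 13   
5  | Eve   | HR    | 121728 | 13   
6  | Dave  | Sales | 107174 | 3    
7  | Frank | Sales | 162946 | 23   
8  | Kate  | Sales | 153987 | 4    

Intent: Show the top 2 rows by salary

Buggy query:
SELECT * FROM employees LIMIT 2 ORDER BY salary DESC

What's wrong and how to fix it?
Bug: ORDER BY cannot follow LIMIT; LIMIT is the final clause

Fix: Sort with ORDER BY, then apply LIMIT

Corrected query:
SELECT * FROM employees ORDER BY salary DESC LIMIT 2

Result:
id | name  | dept  | salary | years
---+-------+-------+--------+------
3  | Bob   | HR    | 168890 | 8    
7  | Frank | Sales | 162946 | 23   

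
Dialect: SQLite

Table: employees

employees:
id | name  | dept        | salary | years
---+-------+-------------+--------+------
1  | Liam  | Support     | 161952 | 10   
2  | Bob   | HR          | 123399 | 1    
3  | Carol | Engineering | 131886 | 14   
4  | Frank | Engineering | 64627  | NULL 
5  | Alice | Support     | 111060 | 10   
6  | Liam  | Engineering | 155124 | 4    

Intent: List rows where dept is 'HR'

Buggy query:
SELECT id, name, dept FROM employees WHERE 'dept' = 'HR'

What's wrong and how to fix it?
Bug: 'dept' in single quotes is a string literal, not the column; the comparison is literal-vs-literal and never true

Fix: Remove the quotes around the column name (or use double quotes for an identifier)

Corrected query:
SELECT id, name, dept FROM employees WHERE dept = 'HR'

Result:
id | name | dept
---+------+-----
2  | Bob  | HR  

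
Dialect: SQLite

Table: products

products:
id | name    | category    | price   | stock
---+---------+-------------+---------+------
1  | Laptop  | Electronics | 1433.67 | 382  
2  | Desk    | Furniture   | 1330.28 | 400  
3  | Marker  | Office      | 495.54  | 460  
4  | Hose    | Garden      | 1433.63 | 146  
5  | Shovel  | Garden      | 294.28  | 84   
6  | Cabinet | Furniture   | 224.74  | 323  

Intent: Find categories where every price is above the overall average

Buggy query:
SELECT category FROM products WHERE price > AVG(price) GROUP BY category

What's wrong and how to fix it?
Bug: AVG() is an aggregate; it can't sit directly in WHERE

Fix: Use a subquery for AVG and a HAVING MIN(...) filter so the condition holds for every row in the group

Corrected query:
SELECT category FROM products GROUP BY category HAVING MIN(price) > (SELECT AVG(price) FROM products)

Result:
category   
-----------
Electronics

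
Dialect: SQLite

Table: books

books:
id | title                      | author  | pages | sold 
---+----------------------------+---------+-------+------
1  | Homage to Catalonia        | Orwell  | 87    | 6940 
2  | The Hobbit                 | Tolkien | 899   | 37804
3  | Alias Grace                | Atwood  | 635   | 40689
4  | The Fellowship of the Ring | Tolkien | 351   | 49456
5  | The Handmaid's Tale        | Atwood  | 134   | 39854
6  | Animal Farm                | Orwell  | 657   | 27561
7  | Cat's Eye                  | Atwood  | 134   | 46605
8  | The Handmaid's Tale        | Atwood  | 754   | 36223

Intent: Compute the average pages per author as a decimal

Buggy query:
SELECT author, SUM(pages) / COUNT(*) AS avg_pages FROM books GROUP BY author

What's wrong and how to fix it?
Bug: SUM(pages) and COUNT(*) are both integers; the division truncates the fractional part

Fix: Multiply by 1.0 (or CAST to REAL) to force floating-point division

Corrected query:
SELECT author, SUM(pages) * 1.0 / COUNT(*) AS avg_pages FROM books GROUP BY author

Result:
author  | avg_pages
--------+----------
Atwood  | 414.25   
Orwell  | 372      
Tolkien | 625      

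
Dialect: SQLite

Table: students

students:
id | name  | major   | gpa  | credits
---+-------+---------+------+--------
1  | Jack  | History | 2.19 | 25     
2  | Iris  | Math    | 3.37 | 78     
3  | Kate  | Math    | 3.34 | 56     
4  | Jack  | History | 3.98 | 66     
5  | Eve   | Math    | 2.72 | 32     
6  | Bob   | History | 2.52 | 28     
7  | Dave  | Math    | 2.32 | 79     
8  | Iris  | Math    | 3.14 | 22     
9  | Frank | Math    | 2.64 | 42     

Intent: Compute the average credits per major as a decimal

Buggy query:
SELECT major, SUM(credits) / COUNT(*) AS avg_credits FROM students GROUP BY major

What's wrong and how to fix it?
Bug: Both operands are integers, so '/' performs integer division and truncates

Fix: Multiply by 1.0 (or CAST to REAL) to force floating-point division

Corrected query:
SELECT major, SUM(credits) * 1.0 / COUNT(*) AS avg_credits FROM students GROUP BY major

Result:
major   | avg_credits
--------+------------
History | 39.666667  
Math    | 51.5       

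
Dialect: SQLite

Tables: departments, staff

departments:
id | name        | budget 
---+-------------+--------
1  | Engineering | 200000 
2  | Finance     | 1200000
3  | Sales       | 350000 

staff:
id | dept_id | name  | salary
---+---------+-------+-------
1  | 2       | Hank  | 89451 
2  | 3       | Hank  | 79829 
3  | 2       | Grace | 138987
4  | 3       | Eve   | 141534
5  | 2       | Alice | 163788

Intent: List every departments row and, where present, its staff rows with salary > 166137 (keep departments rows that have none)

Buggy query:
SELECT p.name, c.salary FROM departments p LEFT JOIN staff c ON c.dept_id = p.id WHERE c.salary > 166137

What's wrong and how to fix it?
Bug: A WHERE condition on the right-hand table after LEFT JOIN drops unmatched parents

Fix: Move the right-table condition into the ON clause so unmatched parents are kept

Corrected query:
SELECT p.name, c.salary FROM departments p LEFT JOIN staff c ON c.dept_id = p.id AND c.salary > 166137

Result:
name        | salary
------------+-------
Engineering | NULL  
Finance     | NULL  
Sales       | NULL  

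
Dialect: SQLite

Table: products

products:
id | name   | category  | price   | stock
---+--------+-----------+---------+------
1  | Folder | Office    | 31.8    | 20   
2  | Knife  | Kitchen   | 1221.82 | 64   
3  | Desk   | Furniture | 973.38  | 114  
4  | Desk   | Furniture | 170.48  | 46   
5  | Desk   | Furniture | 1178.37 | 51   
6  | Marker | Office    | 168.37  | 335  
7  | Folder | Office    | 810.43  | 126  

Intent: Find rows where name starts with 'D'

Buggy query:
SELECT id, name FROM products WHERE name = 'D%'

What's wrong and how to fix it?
Bug: '=' compares the literal string including the % character; pattern matching needs LIKE

Fix: Replace '=' with LIKE so 'D%' is treated as a pattern

Corrected query:
SELECT id, name FROM products WHERE name LIKE 'D%'

Result:
id | name
---+-----
3  | Desk
4  | Desk
5  | Desk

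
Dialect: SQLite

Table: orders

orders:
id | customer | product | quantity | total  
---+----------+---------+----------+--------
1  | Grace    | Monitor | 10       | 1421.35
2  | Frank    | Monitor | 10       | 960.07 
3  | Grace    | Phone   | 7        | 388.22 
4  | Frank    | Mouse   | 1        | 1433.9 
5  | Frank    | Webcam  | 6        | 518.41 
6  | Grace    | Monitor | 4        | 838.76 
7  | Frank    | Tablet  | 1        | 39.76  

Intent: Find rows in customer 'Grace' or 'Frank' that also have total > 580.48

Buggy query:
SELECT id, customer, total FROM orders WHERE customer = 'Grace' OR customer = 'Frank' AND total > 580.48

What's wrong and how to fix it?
Bug: AND binds tighter than OR, so this parses as customer = 'Grace' OR (customer = 'Frank' AND total > 580.48)

Fix: Add parentheses around the OR so the AND applies to both alternatives

Corrected query:
SELECT id, customer, total FROM orders WHERE (customer = 'Grace' OR customer = 'Frank') AND total > 580.48

Result:
id | customer | total  
---+----------+--------
1  | Grace    | 1421.35
2  | Frank    | 960.07 
4  | Frank    | 1433.9 
6  | Grace    | 838.76 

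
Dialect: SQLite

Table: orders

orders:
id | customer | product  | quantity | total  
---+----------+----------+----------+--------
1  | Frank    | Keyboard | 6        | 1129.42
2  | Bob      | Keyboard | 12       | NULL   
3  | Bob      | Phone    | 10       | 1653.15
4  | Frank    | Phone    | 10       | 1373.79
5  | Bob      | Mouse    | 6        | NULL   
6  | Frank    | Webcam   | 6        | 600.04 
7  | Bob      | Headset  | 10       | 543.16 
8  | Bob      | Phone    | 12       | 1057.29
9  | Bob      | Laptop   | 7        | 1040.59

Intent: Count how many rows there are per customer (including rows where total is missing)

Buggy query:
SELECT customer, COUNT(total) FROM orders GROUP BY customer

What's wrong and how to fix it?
Bug: COUNT(total) skips NULLs, so groups with missing total are undercounted

Fix: Replace COUNT(total) with COUNT(*)

Corrected query:
SELECT customer, COUNT(*) FROM orders GROUP BY customer

Result:
customer | COUNT(*)
---------+---------
Bob      | 6       
Frank    | 3       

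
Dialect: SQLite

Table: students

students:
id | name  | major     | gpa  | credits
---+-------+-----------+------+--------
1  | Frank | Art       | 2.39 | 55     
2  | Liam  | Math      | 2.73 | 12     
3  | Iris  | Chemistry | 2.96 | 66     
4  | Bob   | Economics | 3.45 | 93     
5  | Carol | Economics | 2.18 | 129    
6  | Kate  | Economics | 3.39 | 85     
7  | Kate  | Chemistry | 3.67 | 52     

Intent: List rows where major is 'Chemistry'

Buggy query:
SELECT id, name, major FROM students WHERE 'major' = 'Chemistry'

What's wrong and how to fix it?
Bug: 'major' in single quotes is a string literal, not the column; the comparison is literal-vs-literal and never true

Fix: Reference the column as major without single quotes

Corrected query:
SELECT id, name, major FROM students WHERE major = 'Chemistry'

Result:
id | name | major    
---+------+----------
3  | Iris | Chemistry
7  | Kate | Chemistry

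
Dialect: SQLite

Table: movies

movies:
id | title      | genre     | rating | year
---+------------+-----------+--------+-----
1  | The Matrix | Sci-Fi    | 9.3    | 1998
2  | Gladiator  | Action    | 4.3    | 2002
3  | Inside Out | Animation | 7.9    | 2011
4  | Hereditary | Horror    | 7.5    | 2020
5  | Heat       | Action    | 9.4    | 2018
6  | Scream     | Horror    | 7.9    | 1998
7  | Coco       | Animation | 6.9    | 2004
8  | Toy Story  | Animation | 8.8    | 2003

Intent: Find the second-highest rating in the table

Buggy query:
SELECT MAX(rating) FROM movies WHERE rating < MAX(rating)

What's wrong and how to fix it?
Bug: The inner MAX is an aggregate inside WHERE, which is not allowed

Fix: Put the inner MAX in a scalar subquery

Corrected query:
SELECT MAX(rating) FROM movies WHERE rating < (SELECT MAX(rating) FROM movies)

Result:
MAX(rating)
-----------
9.3        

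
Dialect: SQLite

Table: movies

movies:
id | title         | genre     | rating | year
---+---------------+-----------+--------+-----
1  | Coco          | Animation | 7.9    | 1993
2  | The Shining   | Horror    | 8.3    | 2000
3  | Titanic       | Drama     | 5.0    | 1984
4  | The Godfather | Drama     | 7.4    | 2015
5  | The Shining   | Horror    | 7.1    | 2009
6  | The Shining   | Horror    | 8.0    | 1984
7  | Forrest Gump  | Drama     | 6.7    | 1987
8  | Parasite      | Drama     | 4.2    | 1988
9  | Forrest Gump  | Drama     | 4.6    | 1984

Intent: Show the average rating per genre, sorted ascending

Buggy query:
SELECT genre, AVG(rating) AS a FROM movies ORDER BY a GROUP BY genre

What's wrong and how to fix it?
Bug: ORDER BY appears before GROUP BY; SQL clause order requires GROUP BY first

Fix: Move ORDER BY to the end, after GROUP BY

Corrected query:
SELECT genre, AVG(rating) AS a FROM movies GROUP BY genre ORDER BY a

Result:
genre     | a   
----------+-----
Drama     | 5.58
Horror    | 7.8 
Animation | 7.9 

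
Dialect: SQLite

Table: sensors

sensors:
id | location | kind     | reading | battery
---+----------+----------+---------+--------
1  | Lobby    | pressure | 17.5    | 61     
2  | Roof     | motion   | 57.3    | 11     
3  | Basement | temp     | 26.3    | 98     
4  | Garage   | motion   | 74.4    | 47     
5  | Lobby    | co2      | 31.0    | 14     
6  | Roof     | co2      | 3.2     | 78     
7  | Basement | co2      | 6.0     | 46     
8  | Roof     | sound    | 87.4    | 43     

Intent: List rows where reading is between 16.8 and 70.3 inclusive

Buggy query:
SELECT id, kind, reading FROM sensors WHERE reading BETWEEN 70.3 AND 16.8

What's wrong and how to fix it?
Bug: The bounds are reversed; BETWEEN a AND b requires a <= b to match anything

Fix: Swap the bounds so the smaller value comes first

Corrected query:
SELECT id, kind, reading FROM sensors WHERE reading BETWEEN 16.8 AND 70.3

Result:
id | kind     | reading
---+----------+--------
1  | pressure | 17.5   
2  | motion   | 57.3   
3  | temp     | 26.3   
5  | co2      | 31     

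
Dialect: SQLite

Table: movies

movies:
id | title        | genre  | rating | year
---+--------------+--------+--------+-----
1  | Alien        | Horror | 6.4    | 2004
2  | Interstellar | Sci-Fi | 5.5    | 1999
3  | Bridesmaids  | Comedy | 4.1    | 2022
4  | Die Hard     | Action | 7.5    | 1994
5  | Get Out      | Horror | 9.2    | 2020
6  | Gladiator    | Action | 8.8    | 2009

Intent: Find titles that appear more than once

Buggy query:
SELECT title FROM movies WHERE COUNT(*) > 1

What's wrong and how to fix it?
Bug: COUNT(*) is an aggregate and cannot be used in WHERE

Fix: GROUP BY title, then filter groups with HAVING COUNT(*) > 1

Corrected query:
SELECT title FROM movies GROUP BY title HAVING COUNT(*) > 1

Result:
(no rows)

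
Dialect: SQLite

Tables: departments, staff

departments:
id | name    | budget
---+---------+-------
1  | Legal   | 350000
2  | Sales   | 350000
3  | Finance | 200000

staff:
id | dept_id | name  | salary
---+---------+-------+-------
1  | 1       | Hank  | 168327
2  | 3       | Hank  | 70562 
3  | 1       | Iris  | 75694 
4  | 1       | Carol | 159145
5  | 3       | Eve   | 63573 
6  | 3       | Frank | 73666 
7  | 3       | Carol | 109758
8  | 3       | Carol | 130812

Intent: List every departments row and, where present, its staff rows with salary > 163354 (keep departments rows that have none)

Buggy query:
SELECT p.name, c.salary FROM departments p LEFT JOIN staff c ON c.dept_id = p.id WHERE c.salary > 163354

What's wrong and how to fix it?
Bug: A WHERE condition on the right-hand table after LEFT JOIN drops unmatched parents

Fix: Move the right-table condition into the ON clause so unmatched parents are kept

Corrected query:
SELECT p.name, c.salary FROM departments p LEFT JOIN staff c ON c.dept_id = p.id AND c.salary > 163354

Result:
name    | salary
--------+-------
Legal   | 168327
Sales   | NULL  
Finance | NULL  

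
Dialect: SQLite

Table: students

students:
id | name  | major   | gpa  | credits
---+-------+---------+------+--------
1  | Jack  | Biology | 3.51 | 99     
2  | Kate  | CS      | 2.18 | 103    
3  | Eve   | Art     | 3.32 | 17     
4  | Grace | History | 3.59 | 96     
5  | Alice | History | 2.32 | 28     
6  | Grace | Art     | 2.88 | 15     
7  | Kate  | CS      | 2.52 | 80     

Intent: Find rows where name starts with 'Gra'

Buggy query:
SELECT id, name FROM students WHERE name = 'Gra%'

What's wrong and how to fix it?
Bug: '=' compares the literal string including the % character; pattern matching needs LIKE

Fix: Use LIKE for wildcard pattern matching

Corrected query:
SELECT id, name FROM students WHERE name LIKE 'Gra%'

Result:
id | name 
---+------
4  | Grace
6  | Grace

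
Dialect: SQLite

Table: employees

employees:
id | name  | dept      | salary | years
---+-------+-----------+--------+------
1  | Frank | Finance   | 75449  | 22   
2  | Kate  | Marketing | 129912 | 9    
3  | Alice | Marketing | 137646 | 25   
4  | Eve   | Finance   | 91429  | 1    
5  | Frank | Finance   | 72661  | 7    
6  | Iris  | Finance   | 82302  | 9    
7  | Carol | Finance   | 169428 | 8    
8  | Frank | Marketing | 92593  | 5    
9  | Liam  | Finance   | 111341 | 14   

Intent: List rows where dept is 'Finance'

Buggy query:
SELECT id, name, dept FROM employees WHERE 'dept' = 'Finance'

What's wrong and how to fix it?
Bug: 'dept' in single quotes is a string literal, not the column; the comparison is literal-vs-literal and never true

Fix: Reference the column as dept without single quotes

Corrected query:
SELECT id, name, dept FROM employees WHERE dept = 'Finance'

Result:
id | name  | dept   
---+-------+--------
1  | Frank | Finance
4  | Eve   | Finance
5  | Frank | Finance
6  | Iris  | Finance
7  | Carol | Finance
9  | Liam  | Finance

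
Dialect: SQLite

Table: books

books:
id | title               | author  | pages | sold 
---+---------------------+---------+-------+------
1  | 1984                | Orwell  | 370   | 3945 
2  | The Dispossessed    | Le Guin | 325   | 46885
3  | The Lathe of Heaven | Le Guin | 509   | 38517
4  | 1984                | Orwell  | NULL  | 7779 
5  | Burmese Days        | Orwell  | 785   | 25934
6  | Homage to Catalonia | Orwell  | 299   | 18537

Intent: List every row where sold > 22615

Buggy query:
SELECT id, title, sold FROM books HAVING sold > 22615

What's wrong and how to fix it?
Bug: HAVING filters the output of aggregation, but this query has no GROUP BY and no aggregate functions, so SQLite rejects it (HAVING clause on a non-aggregate query); the condition here is per row

Fix: Use WHERE for row-level filtering

Corrected query:
SELECT id, title, sold FROM books WHERE sold > 22615

Result:
id | title               | sold 
---+---------------------+------
2  | The Dispossessed    | 46885
3  | The Lathe of Heaven | 38517
5  | Burmese Days        | 25934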